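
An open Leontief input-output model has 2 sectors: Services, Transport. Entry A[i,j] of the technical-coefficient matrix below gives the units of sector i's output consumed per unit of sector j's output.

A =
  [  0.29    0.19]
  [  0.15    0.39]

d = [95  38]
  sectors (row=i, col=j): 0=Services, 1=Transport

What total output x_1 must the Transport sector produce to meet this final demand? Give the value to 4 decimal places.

Form M = I − A:
  [  0.71   -0.19]
  [ -0.15    0.61]
Leontief inverse L = M⁻¹:
  [  1.5077    0.4696]
  [  0.3707    1.7548]
Total output x = L · d:
  x_0 = 1.5077·95 + 0.4696·38 = 161.0727
  x_1 = 0.3707·95 + 1.7548·38 = 101.9031

101.9031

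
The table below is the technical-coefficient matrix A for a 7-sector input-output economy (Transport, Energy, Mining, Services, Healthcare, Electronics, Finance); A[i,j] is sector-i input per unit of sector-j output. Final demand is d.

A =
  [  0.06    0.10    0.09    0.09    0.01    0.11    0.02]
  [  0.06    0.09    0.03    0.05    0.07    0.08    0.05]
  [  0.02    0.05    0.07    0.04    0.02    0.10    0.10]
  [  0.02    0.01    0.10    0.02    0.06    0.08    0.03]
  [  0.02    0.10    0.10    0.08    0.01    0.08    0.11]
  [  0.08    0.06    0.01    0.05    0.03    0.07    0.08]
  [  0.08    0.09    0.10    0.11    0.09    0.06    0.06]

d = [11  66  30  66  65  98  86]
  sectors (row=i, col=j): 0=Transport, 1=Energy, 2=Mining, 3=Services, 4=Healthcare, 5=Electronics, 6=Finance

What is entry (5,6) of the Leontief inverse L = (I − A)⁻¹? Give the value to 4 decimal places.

Form M = I − A:
  [  0.94   -0.10   -0.09   -0.09   -0.01   -0.11   -0.02]
  [ -0.06    0.91   -0.03   -0.05   -0.07   -0.08   -0.05]
  [ -0.02   -0.05    0.93   -0.04   -0.02   -0.10   -0.10]
  [ -0.02   -0.01   -0.10    0.98   -0.06   -0.08   -0.03]
  [ -0.02   -0.10   -0.10   -0.08    0.99   -0.08   -0.11]
  [ -0.08   -0.06   -0.01   -0.05   -0.03    0.93   -0.08]
  [ -0.08   -0.09   -0.10   -0.11   -0.09   -0.06    0.94]
Leontief inverse L = M⁻¹:
  [  1.1018    0.1541    0.1406    0.1356    0.0450    0.1788    0.0714]
  [  0.0997    1.1458    0.0803    0.0977    0.1029    0.1426    0.0989]
  [  0.0590    0.0996    1.1167    0.0850    0.0535    0.1571    0.1477]
  [  0.0471    0.0487    0.1373    1.0540    0.0810    0.1268    0.0721]
  [  0.0659    0.1597    0.1587    0.1331    1.0531    0.1514    0.1671]
  [  0.1176    0.1099    0.0567    0.0946    0.0609    1.1259    0.1203]
  [  0.1289    0.1614    0.1733    0.1721    0.1336    0.1468    1.1272]
Total output x = L · d:
  x_0 = 1.1018·11 + 0.1541·66 + 0.1406·30 + 0.1356·66 + 0.0450·65 + 0.1788·98 + 0.0714·86 = 62.0500
  x_1 = 0.0997·11 + 1.1458·66 + 0.0803·30 + 0.0977·66 + 0.1029·65 + 0.1426·98 + 0.0989·86 = 114.7492
  x_2 = 0.0590·11 + 0.0996·66 + 1.1167·30 + 0.0850·66 + 0.0535·65 + 0.1571·98 + 0.1477·86 = 77.9113
  x_3 = 0.0471·11 + 0.0487·66 + 0.1373·30 + 1.0540·66 + 0.0810·65 + 0.1268·98 + 0.0721·86 = 101.3045
  x_4 = 0.0659·11 + 0.1597·66 + 0.1587·30 + 0.1331·66 + 1.0531·65 + 0.1514·98 + 0.1671·86 = 122.4771
  x_5 = 0.1176·11 + 0.1099·66 + 0.0567·30 + 0.0946·66 + 0.0609·65 + 1.1259·98 + 0.1203·86 = 141.1381
  x_6 = 0.1289·11 + 0.1614·66 + 0.1733·30 + 0.1721·66 + 0.1336·65 + 0.1468·98 + 1.1272·86 = 148.6354

L[5,6] = 0.1203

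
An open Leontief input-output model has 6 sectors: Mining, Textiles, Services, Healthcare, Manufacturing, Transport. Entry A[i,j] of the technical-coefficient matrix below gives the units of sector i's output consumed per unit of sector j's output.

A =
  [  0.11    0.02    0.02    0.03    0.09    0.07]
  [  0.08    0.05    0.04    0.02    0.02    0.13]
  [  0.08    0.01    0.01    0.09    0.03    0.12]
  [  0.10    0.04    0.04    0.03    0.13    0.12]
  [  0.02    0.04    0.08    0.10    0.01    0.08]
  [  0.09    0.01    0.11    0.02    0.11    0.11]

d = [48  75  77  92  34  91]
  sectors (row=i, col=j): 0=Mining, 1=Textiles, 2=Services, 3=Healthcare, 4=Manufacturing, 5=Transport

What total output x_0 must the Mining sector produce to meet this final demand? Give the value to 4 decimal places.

Form M = I − A:
  [  0.89   -0.02   -0.02   -0.03   -0.09   -0.07]
  [ -0.08    0.95   -0.04   -0.02   -0.02   -0.13]
  [ -0.08   -0.01    0.99   -0.09   -0.03   -0.12]
  [ -0.10   -0.04   -0.04    0.97   -0.13   -0.12]
  [ -0.02   -0.04   -0.08   -0.10    0.99   -0.08]
  [ -0.09   -0.01   -0.11   -0.02   -0.11    0.89]
Leontief inverse L = M⁻¹:
  [  1.1528    0.0339    0.0508    0.0568    0.1280    0.1216]
  [  0.1271    1.0624    0.0729    0.0428    0.0615    0.1863]
  [  0.1283    0.0236    1.0442    0.1130    0.0782    0.1766]
  [  0.1563    0.0587    0.0845    1.0673    0.1795    0.1923]
  [  0.0663    0.0536    0.1090    0.1246    1.0523    0.1391]
  [  0.1456    0.0262    0.1504    0.0596    0.1574    1.1813]
Total output x = L · d:
  x_0 = 1.1528·48 + 0.0339·75 + 0.0508·77 + 0.0568·92 + 0.1280·34 + 0.1216·91 = 82.4259
  x_1 = 0.1271·48 + 1.0624·75 + 0.0729·77 + 0.0428·92 + 0.0615·34 + 0.1863·91 = 114.3783
  x_2 = 0.1283·48 + 0.0236·75 + 1.0442·77 + 0.1130·92 + 0.0782·34 + 0.1766·91 = 117.4599
  x_3 = 0.1563·48 + 0.0587·75 + 0.0845·77 + 1.0673·92 + 0.1795·34 + 0.1923·91 = 140.2020
  x_4 = 0.0663·48 + 0.0536·75 + 0.1090·77 + 0.1246·92 + 1.0523·34 + 0.1391·91 = 75.5051
  x_5 = 0.1456·48 + 0.0262·75 + 0.1504·77 + 0.0596·92 + 0.1574·34 + 1.1813·91 = 138.8678

82.4259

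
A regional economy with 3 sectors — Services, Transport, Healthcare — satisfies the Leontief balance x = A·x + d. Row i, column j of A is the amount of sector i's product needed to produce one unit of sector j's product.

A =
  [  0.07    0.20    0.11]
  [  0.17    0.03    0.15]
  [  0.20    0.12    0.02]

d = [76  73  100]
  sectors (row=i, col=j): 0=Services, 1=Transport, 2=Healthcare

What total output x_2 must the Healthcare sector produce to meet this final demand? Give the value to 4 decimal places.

Form M = I − A:
  [  0.93   -0.20   -0.11]
  [ -0.17    0.97   -0.15]
  [ -0.20   -0.12    0.98]
Leontief inverse L = M⁻¹:
  [  1.1594    0.2601    0.1699]
  [  0.2444    1.1056    0.1967]
  [  0.2665    0.1885    1.0792]
Total output x = L · d:
  x_0 = 1.1594·76 + 0.2601·73 + 0.1699·100 = 124.0893
  x_1 = 0.2444·76 + 1.1056·73 + 0.1967·100 = 118.9534
  x_2 = 0.2665·76 + 0.1885·73 + 1.0792·100 = 141.9309

141.9309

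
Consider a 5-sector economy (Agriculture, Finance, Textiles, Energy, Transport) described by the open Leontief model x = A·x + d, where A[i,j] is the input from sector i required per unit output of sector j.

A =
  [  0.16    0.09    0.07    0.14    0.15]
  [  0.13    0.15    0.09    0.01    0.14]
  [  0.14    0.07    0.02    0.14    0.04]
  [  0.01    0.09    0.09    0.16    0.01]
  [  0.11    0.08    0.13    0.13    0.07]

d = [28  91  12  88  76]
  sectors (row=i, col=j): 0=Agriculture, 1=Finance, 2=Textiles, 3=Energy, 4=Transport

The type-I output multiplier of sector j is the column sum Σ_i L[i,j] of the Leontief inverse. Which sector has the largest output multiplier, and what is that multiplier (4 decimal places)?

Form M = I − A:
  [  0.84   -0.09   -0.07   -0.14   -0.15]
  [ -0.13    0.85   -0.09   -0.01   -0.14]
  [ -0.14   -0.07    0.98   -0.14   -0.04]
  [ -0.01   -0.09   -0.09    0.84   -0.01]
  [ -0.11   -0.08   -0.13   -0.13    0.93]
Leontief inverse L = M⁻¹:
  [  1.2861    0.2035    0.1695    0.2835    0.2484]
  [  0.2562    1.2538    0.1765    0.1240    0.2390]
  [  0.2206    0.1478    1.0856    0.2360    0.1071]
  [  0.0690    0.1547    0.1397    1.2354    0.0537]
  [  0.2146    0.1742    0.2065    0.2499    1.1477]
Total output x = L · d:
  x_0 = 1.2861·28 + 0.2035·91 + 0.1695·12 + 0.2835·88 + 0.2484·76 = 100.3954
  x_1 = 0.2562·28 + 1.2538·91 + 0.1765·12 + 0.1240·88 + 0.2390·76 = 152.4649
  x_2 = 0.2206·28 + 0.1478·91 + 1.0856·12 + 0.2360·88 + 0.1071·76 = 61.5686
  x_3 = 0.0690·28 + 0.1547·91 + 0.1397·12 + 1.2354·88 + 0.0537·76 = 130.4792
  x_4 = 0.2146·28 + 0.1742·91 + 0.2065·12 + 0.2499·88 + 1.1477·76 = 133.5558
Output multipliers (column sums of L):
  Agriculture: 2.0466
  Finance: 1.9340
  Textiles: 1.7779
  Energy: 2.1289
  Transport: 1.7959

Energy (2.1289)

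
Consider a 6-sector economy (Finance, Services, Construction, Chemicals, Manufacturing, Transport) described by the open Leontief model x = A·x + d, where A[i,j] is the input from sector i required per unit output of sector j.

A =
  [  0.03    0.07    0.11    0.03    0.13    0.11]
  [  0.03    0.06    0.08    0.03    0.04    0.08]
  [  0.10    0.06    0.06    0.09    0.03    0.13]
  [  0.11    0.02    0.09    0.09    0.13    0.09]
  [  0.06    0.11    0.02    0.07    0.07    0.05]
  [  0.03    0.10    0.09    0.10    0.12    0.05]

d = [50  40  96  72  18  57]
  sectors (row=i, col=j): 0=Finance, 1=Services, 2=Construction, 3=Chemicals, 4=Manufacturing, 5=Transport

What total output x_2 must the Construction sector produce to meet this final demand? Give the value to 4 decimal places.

Form M = I − A:
  [  0.97   -0.07   -0.11   -0.03   -0.13   -0.11]
  [ -0.03    0.94   -0.08   -0.03   -0.04   -0.08]
  [ -0.10   -0.06    0.94   -0.09   -0.03   -0.13]
  [ -0.11   -0.02   -0.09    0.91   -0.13   -0.09]
  [ -0.06   -0.11   -0.02   -0.07    0.93   -0.05]
  [ -0.03   -0.10   -0.09   -0.10   -0.12    0.95]
Leontief inverse L = M⁻¹:
  [  1.0806    0.1353    0.1681    0.0916    0.1981    0.1786]
  [  0.0641    1.1017    0.1222    0.0713    0.0868    0.1282]
  [  0.1502    0.1207    1.1278    0.1511    0.1098    0.2020]
  [  0.1693    0.0909    0.1594    1.1586    0.2166    0.1702]
  [  0.0979    0.1571    0.0696    0.1135    1.1273    0.1042]
  [  0.0853    0.1611    0.1506    0.1610    0.1910    1.1220]
Total output x = L · d:
  x_0 = 1.0806·50 + 0.1353·40 + 0.1681·96 + 0.0916·72 + 0.1981·18 + 0.1786·57 = 95.9187
  x_1 = 0.0641·50 + 1.1017·40 + 0.1222·96 + 0.0713·72 + 0.0868·18 + 0.1282·57 = 73.0114
  x_2 = 0.1502·50 + 0.1207·40 + 1.1278·96 + 0.1511·72 + 0.1098·18 + 0.2020·57 = 144.9764
  x_3 = 0.1693·50 + 0.0909·40 + 0.1594·96 + 1.1586·72 + 0.2166·18 + 0.1702·57 = 124.4247
  x_4 = 0.0979·50 + 0.1571·40 + 0.0696·96 + 0.1135·72 + 1.1273·18 + 0.1042·57 = 52.2613
  x_5 = 0.0853·50 + 0.1611·40 + 0.1506·96 + 0.1610·72 + 0.1910·18 + 1.1220·57 = 104.1478

144.9764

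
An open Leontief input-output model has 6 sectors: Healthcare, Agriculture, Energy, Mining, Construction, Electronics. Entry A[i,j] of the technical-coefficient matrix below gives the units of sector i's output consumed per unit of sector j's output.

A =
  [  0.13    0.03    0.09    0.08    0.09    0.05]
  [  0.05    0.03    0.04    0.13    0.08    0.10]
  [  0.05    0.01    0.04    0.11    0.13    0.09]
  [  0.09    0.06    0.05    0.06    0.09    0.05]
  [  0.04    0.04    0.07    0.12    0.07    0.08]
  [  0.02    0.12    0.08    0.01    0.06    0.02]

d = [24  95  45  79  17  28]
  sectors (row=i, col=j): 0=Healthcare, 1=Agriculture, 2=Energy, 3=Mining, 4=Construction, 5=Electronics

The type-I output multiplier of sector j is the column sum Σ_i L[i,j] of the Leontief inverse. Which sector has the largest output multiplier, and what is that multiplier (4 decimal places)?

Construction (1.8777)

Form M = I − A:
  [  0.87   -0.03   -0.09   -0.08   -0.09   -0.05]
  [ -0.05    0.97   -0.04   -0.13   -0.08   -0.10]
  [ -0.05   -0.01    0.96   -0.11   -0.13   -0.09]
  [ -0.09   -0.06   -0.05    0.94   -0.09   -0.05]
  [ -0.04   -0.04   -0.07   -0.12    0.93   -0.08]
  [ -0.02   -0.12   -0.08   -0.01   -0.06    0.98]
Leontief inverse L = M⁻¹:
  [  1.1865    0.0665    0.1419    0.1484    0.1613    0.1011]
  [  0.0953    1.0697    0.0853    0.1855    0.1403    0.1428]
  [  0.0944    0.0488    1.0863    0.1676    0.1900    0.1336]
  [  0.1354    0.0921    0.0935    1.1190    0.1485    0.0941]
  [  0.0840    0.0766    0.1130    0.1767    1.1309    0.1238]
  [  0.0501    0.1420    0.1099    0.0617    0.1067    1.0594]
Total output x = L · d:
  x_0 = 1.1865·24 + 0.0665·95 + 0.1419·45 + 0.1484·79 + 0.1613·17 + 0.1011·28 = 58.4790
  x_1 = 0.0953·24 + 1.0697·95 + 0.0853·45 + 0.1855·79 + 0.1403·17 + 0.1428·28 = 128.7780
  x_2 = 0.0944·24 + 0.0488·95 + 1.0863·45 + 0.1676·79 + 0.1900·17 + 0.1336·28 = 75.9989
  x_3 = 0.1354·24 + 0.0921·95 + 0.0935·45 + 1.1190·79 + 0.1485·17 + 0.0941·28 = 109.7679
  x_4 = 0.0840·24 + 0.0766·95 + 0.1130·45 + 0.1767·79 + 1.1309·17 + 0.1238·28 = 51.0333
  x_5 = 0.0501·24 + 0.1420·95 + 0.1099·45 + 0.0617·79 + 0.1067·17 + 1.0594·28 = 55.9822
Output multipliers (column sums of L):
  Healthcare: 1.6457
  Agriculture: 1.4958
  Energy: 1.6299
  Mining: 1.8588
  Construction: 1.8777
  Electronics: 1.6548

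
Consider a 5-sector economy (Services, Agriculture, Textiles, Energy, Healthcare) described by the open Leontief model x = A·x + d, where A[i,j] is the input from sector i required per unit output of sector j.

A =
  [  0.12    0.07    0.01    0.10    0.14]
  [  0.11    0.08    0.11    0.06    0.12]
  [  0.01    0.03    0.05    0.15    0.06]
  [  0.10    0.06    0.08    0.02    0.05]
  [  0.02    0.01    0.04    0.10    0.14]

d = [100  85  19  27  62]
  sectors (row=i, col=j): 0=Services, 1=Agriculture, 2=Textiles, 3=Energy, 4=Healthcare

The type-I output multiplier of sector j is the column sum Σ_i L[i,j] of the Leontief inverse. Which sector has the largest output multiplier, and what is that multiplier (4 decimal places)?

Healthcare (1.8067)

Form M = I − A:
  [  0.88   -0.07   -0.01   -0.10   -0.14]
  [ -0.11    0.92   -0.11   -0.06   -0.12]
  [ -0.01   -0.03    0.95   -0.15   -0.06]
  [ -0.10   -0.06   -0.08    0.98   -0.05]
  [ -0.02   -0.01   -0.04   -0.10    0.86]
Leontief inverse L = M⁻¹:
  [  1.1724    0.1032    0.0465    0.1553    0.2175]
  [  0.1601    1.1145    0.1499    0.1279    0.1995]
  [  0.0417    0.0513    1.0786    0.1827    0.0998]
  [  0.1352    0.0844    0.1053    1.0660    0.1031]
  [  0.0468    0.0276    0.0652    0.1375    1.1868]
Total output x = L · d:
  x_0 = 1.1724·100 + 0.1032·85 + 0.0465·19 + 0.1553·27 + 0.2175·62 = 144.5740
  x_1 = 0.1601·100 + 1.1145·85 + 0.1499·19 + 0.1279·27 + 0.1995·62 = 129.4114
  x_2 = 0.0417·100 + 0.0513·85 + 1.0786·19 + 0.1827·27 + 0.0998·62 = 40.1493
  x_3 = 0.1352·100 + 0.0844·85 + 0.1053·19 + 1.0660·27 + 0.1031·62 = 57.8692
  x_4 = 0.0468·100 + 0.0276·85 + 0.0652·19 + 0.1375·27 + 1.1868·62 = 85.5564
Output multipliers (column sums of L):
  Services: 1.5562
  Agriculture: 1.3810
  Textiles: 1.4456
  Energy: 1.6694
  Healthcare: 1.8067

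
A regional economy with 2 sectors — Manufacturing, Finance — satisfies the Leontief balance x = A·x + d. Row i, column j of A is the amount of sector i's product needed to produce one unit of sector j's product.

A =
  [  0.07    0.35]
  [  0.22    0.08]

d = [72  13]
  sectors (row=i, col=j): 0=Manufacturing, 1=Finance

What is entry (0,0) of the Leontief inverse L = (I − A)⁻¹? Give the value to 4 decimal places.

Form M = I − A:
  [  0.93   -0.35]
  [ -0.22    0.92]
Leontief inverse L = M⁻¹:
  [  1.1816    0.4495]
  [  0.2826    1.1945]
Total output x = L · d:
  x_0 = 1.1816·72 + 0.4495·13 = 90.9196
  x_1 = 0.2826·72 + 1.1945·13 = 35.8721

L[0,0] = 1.1816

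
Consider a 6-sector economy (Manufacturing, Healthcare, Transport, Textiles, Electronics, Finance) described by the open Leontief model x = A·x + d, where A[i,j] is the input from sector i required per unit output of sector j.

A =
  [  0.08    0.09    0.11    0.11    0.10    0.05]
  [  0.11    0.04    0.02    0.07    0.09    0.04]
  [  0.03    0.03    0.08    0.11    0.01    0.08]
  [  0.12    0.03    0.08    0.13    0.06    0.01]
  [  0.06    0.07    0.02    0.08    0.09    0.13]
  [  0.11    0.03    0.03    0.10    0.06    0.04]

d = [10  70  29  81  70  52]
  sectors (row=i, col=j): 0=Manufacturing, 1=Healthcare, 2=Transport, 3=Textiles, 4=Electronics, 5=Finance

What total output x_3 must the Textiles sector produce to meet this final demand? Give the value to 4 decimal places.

119.1225

Form M = I − A:
  [  0.92   -0.09   -0.11   -0.11   -0.10   -0.05]
  [ -0.11    0.96   -0.02   -0.07   -0.09   -0.04]
  [ -0.03   -0.03    0.92   -0.11   -0.01   -0.08]
  [ -0.12   -0.03   -0.08    0.87   -0.06   -0.01]
  [ -0.06   -0.07   -0.02   -0.08    0.91   -0.13]
  [ -0.11   -0.03   -0.03   -0.10   -0.06    0.96]
Leontief inverse L = M⁻¹:
  [  1.1584    0.1353    0.1662    0.2053    0.1629    0.1040]
  [  0.1671    1.0762    0.0609    0.1374    0.1397    0.0790]
  [  0.0812    0.0546    1.1173    0.1724    0.0451    0.1075]
  [  0.1840    0.0690    0.1329    1.2112    0.1117    0.0513]
  [  0.1312    0.1082    0.0624    0.1586    1.1466    0.1735]
  [  0.1679    0.0648    0.0736    0.1693    0.1077    1.0756]
Total output x = L · d:
  x_0 = 1.1584·10 + 0.1353·70 + 0.1662·29 + 0.2053·81 + 0.1629·70 + 0.1040·52 = 59.3211
  x_1 = 0.1671·10 + 1.0762·70 + 0.0609·29 + 0.1374·81 + 0.1397·70 + 0.0790·52 = 103.7857
  x_2 = 0.0812·10 + 0.0546·70 + 1.1173·29 + 0.1724·81 + 0.0451·70 + 0.1075·52 = 59.7474
  x_3 = 0.1840·10 + 0.0690·70 + 0.1329·29 + 1.2112·81 + 0.1117·70 + 0.0513·52 = 119.1225
  x_4 = 0.1312·10 + 0.1082·70 + 0.0624·29 + 0.1586·81 + 1.1466·70 + 0.1735·52 = 112.8225
  x_5 = 0.1679·10 + 0.0648·70 + 0.0736·29 + 0.1693·81 + 0.1077·70 + 1.0756·52 = 85.5343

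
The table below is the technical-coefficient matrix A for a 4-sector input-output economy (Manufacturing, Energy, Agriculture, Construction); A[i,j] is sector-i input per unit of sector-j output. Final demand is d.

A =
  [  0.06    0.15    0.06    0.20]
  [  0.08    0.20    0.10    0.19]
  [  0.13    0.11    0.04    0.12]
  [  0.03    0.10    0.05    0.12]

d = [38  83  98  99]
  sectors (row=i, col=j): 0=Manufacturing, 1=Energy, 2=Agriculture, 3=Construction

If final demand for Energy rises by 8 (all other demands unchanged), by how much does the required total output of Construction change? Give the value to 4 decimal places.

1.3905

Form M = I − A:
  [  0.94   -0.15   -0.06   -0.20]
  [ -0.08    0.80   -0.10   -0.19]
  [ -0.13   -0.11    0.96   -0.12]
  [ -0.03   -0.10   -0.05    0.88]
Leontief inverse L = M⁻¹:
  [  1.1126    0.2650    0.1141    0.3256]
  [  0.1486    1.3442    0.1674    0.3468]
  [  0.1758    0.2116    1.0869    0.2339]
  [  0.0648    0.1738    0.0847    1.2002]
Total output x = L · d:
  x_0 = 1.1126·38 + 0.2650·83 + 0.1141·98 + 0.3256·99 = 107.6904
  x_1 = 0.1486·38 + 1.3442·83 + 0.1674·98 + 0.3468·99 = 167.9586
  x_2 = 0.1758·38 + 0.2116·83 + 1.0869·98 + 0.2339·99 = 153.9120
  x_3 = 0.0648·38 + 0.1738·83 + 0.0847·98 + 1.2002·99 = 144.0025
Δx_3 = L[3,1] · Δd_1 = 0.1738 · 8 = 1.3905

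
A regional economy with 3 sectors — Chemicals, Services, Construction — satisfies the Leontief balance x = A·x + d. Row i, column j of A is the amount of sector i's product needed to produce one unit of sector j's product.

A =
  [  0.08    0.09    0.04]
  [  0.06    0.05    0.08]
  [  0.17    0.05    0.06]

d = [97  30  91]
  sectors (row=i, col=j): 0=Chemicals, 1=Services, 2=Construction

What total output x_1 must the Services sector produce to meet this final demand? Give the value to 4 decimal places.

49.0012

Form M = I − A:
  [  0.92   -0.09   -0.04]
  [ -0.06    0.95   -0.08]
  [ -0.17   -0.05    0.94]
Leontief inverse L = M⁻¹:
  [  1.1043    0.1076    0.0561]
  [  0.0870    1.0658    0.0944]
  [  0.2043    0.0761    1.0790]
Total output x = L · d:
  x_0 = 1.1043·97 + 0.1076·30 + 0.0561·91 = 115.4586
  x_1 = 0.0870·97 + 1.0658·30 + 0.0944·91 = 49.0012
  x_2 = 0.2043·97 + 0.0761·30 + 1.0790·91 = 120.2958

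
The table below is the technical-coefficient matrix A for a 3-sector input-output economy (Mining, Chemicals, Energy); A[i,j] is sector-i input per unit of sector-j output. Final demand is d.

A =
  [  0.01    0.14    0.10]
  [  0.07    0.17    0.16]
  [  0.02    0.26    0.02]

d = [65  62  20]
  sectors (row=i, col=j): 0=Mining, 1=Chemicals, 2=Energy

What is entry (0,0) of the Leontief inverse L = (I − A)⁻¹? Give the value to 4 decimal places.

Form M = I − A:
  [  0.99   -0.14   -0.10]
  [ -0.07    0.83   -0.16]
  [ -0.02   -0.26    0.98]
Leontief inverse L = M⁻¹:
  [  1.0283    0.2174    0.1404]
  [  0.0957    1.2900    0.2204]
  [  0.0464    0.3467    1.0817]
Total output x = L · d:
  x_0 = 1.0283·65 + 0.2174·62 + 0.1404·20 = 83.1302
  x_1 = 0.0957·65 + 1.2900·62 + 0.2204·20 = 90.6048
  x_2 = 0.0464·65 + 0.3467·62 + 1.0817·20 = 46.1427

L[0,0] = 1.0283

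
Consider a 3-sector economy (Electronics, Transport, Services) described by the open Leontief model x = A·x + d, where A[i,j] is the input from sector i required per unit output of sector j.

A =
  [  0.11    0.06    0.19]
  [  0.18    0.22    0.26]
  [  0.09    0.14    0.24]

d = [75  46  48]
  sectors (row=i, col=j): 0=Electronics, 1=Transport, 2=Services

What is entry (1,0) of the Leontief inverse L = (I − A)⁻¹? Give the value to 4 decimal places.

Form M = I − A:
  [  0.89   -0.06   -0.19]
  [ -0.18    0.78   -0.26]
  [ -0.09   -0.14    0.76]
Leontief inverse L = M⁻¹:
  [  1.1903    0.1545    0.3504]
  [  0.3427    1.4104    0.5682]
  [  0.2041    0.2781    1.4619]
Total output x = L · d:
  x_0 = 1.1903·75 + 0.1545·46 + 0.3504·48 = 113.1943
  x_1 = 0.3427·75 + 1.4104·46 + 0.5682·48 = 117.8536
  x_2 = 0.2041·75 + 0.2781·46 + 1.4619·48 = 98.2724

L[1,0] = 0.3427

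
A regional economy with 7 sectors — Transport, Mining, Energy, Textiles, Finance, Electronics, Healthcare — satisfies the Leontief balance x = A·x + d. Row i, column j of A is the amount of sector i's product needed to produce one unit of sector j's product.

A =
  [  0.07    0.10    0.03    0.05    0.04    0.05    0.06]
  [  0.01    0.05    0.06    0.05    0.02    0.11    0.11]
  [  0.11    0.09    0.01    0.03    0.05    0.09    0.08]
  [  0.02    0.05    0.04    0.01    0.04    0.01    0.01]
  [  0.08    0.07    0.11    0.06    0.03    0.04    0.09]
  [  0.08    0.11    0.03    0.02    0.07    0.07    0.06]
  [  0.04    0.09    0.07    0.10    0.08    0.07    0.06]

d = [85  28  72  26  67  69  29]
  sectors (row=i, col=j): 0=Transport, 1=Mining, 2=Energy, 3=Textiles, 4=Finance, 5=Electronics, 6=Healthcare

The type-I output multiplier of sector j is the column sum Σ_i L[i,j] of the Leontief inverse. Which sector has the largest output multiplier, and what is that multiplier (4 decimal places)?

Form M = I − A:
  [  0.93   -0.10   -0.03   -0.05   -0.04   -0.05   -0.06]
  [ -0.01    0.95   -0.06   -0.05   -0.02   -0.11   -0.11]
  [ -0.11   -0.09    0.99   -0.03   -0.05   -0.09   -0.08]
  [ -0.02   -0.05   -0.04    0.99   -0.04   -0.01   -0.01]
  [ -0.08   -0.07   -0.11   -0.06    0.97   -0.04   -0.09]
  [ -0.08   -0.11   -0.03   -0.02   -0.07    0.93   -0.06]
  [ -0.04   -0.09   -0.07   -0.10   -0.08   -0.07    0.94]
Leontief inverse L = M⁻¹:
  [  1.1054    0.1534    0.0646    0.0827    0.0713    0.0959    0.1078]
  [  0.0502    1.1088    0.0945    0.0840    0.0577    0.1582    0.1575]
  [  0.1531    0.1552    1.0507    0.0693    0.0880    0.1430    0.1356]
  [  0.0383    0.0742    0.0564    1.0248    0.0534    0.0322    0.0340]
  [  0.1277    0.1364    0.1482    0.0994    1.0697    0.0954    0.1463]
  [  0.1220    0.1713    0.0703    0.0577    0.1052    1.1228    0.1162]
  [  0.0873    0.1565    0.1139    0.1385    0.1197    0.1250    1.1183]
Total output x = L · d:
  x_0 = 1.1054·85 + 0.1534·28 + 0.0646·72 + 0.0827·26 + 0.0713·67 + 0.0959·69 + 0.1078·29 = 119.5705
  x_1 = 0.0502·85 + 1.1088·28 + 0.0945·72 + 0.0840·26 + 0.0577·67 + 0.1582·69 + 0.1575·29 = 63.6519
  x_2 = 0.1531·85 + 0.1552·28 + 1.0507·72 + 0.0693·26 + 0.0880·67 + 0.1430·69 + 0.1356·29 = 114.5129
  x_3 = 0.0383·85 + 0.0742·28 + 0.0564·72 + 1.0248·26 + 0.0534·67 + 0.0322·69 + 0.0340·29 = 42.8228
  x_4 = 0.1277·85 + 0.1364·28 + 0.1482·72 + 0.0994·26 + 1.0697·67 + 0.0954·69 + 0.1463·29 = 110.4258
  x_5 = 0.1220·85 + 0.1713·28 + 0.0703·72 + 0.0577·26 + 0.1052·67 + 1.1228·69 + 0.1162·29 = 109.6233
  x_6 = 0.0873·85 + 0.1565·28 + 0.1139·72 + 0.1385·26 + 0.1197·67 + 0.1250·69 + 1.1183·29 = 72.6780
Output multipliers (column sums of L):
  Transport: 1.6840
  Mining: 1.9558
  Energy: 1.5985
  Textiles: 1.5564
  Finance: 1.5650
  Electronics: 1.7726
  Healthcare: 1.8158

Mining (1.9558)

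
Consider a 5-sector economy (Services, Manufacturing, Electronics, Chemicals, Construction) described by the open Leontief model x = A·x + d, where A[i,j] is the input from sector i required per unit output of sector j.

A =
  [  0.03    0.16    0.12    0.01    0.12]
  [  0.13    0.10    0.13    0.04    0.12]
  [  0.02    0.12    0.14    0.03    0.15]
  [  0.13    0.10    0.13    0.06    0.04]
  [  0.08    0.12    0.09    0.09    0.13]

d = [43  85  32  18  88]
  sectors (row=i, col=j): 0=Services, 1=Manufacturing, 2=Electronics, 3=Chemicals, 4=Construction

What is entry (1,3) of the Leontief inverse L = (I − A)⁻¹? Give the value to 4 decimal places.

Form M = I − A:
  [  0.97   -0.16   -0.12   -0.01   -0.12]
  [ -0.13    0.90   -0.13   -0.04   -0.12]
  [ -0.02   -0.12    0.86   -0.03   -0.15]
  [ -0.13   -0.10   -0.13    0.94   -0.04]
  [ -0.08   -0.12   -0.09   -0.09    0.87]
Leontief inverse L = M⁻¹:
  [  1.0963    0.2610    0.2241    0.0518    0.2282]
  [  0.2005    1.2222    0.2511    0.0855    0.2435]
  [  0.0876    0.2252    1.2479    0.0754    0.2618]
  [  0.1918    0.2074    0.2392    1.0964    0.1467]
  [  0.1574    0.2373    0.2091    0.1378    1.2462]
Total output x = L · d:
  x_0 = 1.0963·43 + 0.2610·85 + 0.2241·32 + 0.0518·18 + 0.2282·88 = 97.5102
  x_1 = 0.2005·43 + 1.2222·85 + 0.2511·32 + 0.0855·18 + 0.2435·88 = 143.5082
  x_2 = 0.0876·43 + 0.2252·85 + 1.2479·32 + 0.0754·18 + 0.2618·88 = 87.2363
  x_3 = 0.1918·43 + 0.2074·85 + 0.2392·32 + 1.0964·18 + 0.1467·88 = 66.1692
  x_4 = 0.1574·43 + 0.2373·85 + 0.2091·32 + 0.1378·18 + 1.2462·88 = 145.7797

L[1,3] = 0.0855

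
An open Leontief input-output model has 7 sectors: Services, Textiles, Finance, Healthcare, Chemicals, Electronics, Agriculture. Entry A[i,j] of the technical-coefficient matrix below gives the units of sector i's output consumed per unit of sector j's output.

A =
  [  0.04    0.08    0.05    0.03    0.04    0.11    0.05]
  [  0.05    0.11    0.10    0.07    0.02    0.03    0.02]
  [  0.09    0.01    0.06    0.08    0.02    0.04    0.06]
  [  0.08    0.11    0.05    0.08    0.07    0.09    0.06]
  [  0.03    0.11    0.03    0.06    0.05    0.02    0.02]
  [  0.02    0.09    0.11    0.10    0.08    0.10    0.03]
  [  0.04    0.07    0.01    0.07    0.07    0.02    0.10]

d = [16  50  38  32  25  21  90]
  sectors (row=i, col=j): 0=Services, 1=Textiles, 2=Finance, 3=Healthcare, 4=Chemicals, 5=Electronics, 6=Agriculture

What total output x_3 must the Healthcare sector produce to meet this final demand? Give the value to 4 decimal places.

67.6730

Form M = I − A:
  [  0.96   -0.08   -0.05   -0.03   -0.04   -0.11   -0.05]
  [ -0.05    0.89   -0.10   -0.07   -0.02   -0.03   -0.02]
  [ -0.09   -0.01    0.94   -0.08   -0.02   -0.04   -0.06]
  [ -0.08   -0.11   -0.05    0.92   -0.07   -0.09   -0.06]
  [ -0.03   -0.11   -0.03   -0.06    0.95   -0.02   -0.02]
  [ -0.02   -0.09   -0.11   -0.10   -0.08    0.90   -0.03]
  [ -0.04   -0.07   -0.01   -0.07   -0.07   -0.02    0.90]
Leontief inverse L = M⁻¹:
  [  1.0737    0.1387    0.0972    0.0816    0.0750    0.1518    0.0814]
  [  0.0894    1.1654    0.1455    0.1191    0.0499    0.0704    0.0520]
  [  0.1234    0.0607    1.0956    0.1233    0.0523    0.0814    0.0933]
  [  0.1268    0.1915    0.1100    1.1465    0.1160    0.1463    0.1025]
  [  0.0591    0.1595    0.0660    0.0986    1.0746    0.0502    0.0434]
  [  0.0696    0.1668    0.1702    0.1688    0.1249    1.1540    0.0714]
  [  0.0721    0.1285    0.0453    0.1149    0.1032    0.0541    1.1327]
Total output x = L · d:
  x_0 = 1.0737·16 + 0.1387·50 + 0.0972·38 + 0.0816·32 + 0.0750·25 + 0.1518·21 + 0.0814·90 = 42.8074
  x_1 = 0.0894·16 + 1.1654·50 + 0.1455·38 + 0.1191·32 + 0.0499·25 + 0.0704·21 + 0.0520·90 = 76.4400
  x_2 = 0.1234·16 + 0.0607·50 + 1.0956·38 + 0.1233·32 + 0.0523·25 + 0.0814·21 + 0.0933·90 = 62.0014
  x_3 = 0.1268·16 + 0.1915·50 + 0.1100·38 + 1.1465·32 + 0.1160·25 + 0.1463·21 + 0.1025·90 = 67.6730
  x_4 = 0.0591·16 + 0.1595·50 + 0.0660·38 + 0.0986·32 + 1.0746·25 + 0.0502·21 + 0.0434·90 = 46.4083
  x_5 = 0.0696·16 + 0.1668·50 + 0.1702·38 + 0.1688·32 + 0.1249·25 + 1.1540·21 + 0.0714·90 = 55.1055
  x_6 = 0.0721·16 + 0.1285·50 + 0.0453·38 + 0.1149·32 + 0.1032·25 + 0.0541·21 + 1.1327·90 = 118.6343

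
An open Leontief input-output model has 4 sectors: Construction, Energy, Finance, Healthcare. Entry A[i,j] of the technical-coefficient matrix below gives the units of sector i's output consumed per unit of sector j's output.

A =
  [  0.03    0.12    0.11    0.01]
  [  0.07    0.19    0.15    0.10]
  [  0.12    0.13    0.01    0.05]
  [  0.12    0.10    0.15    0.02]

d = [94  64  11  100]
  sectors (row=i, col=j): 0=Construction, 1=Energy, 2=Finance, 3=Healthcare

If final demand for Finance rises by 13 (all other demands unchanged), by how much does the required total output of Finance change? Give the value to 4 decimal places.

Form M = I − A:
  [  0.97   -0.12   -0.11   -0.01]
  [ -0.07    0.81   -0.15   -0.10]
  [ -0.12   -0.13    0.99   -0.05]
  [ -0.12   -0.10   -0.15    0.98]
Leontief inverse L = M⁻¹:
  [  1.0680    0.1874    0.1528    0.0378]
  [  0.1422    1.3119    0.2369    0.1474]
  [  0.1567    0.2045    1.0702    0.0771]
  [  0.1693    0.1881    0.2067    1.0519]
Total output x = L · d:
  x_0 = 1.0680·94 + 0.1874·64 + 0.1528·11 + 0.0378·100 = 117.8527
  x_1 = 0.1422·94 + 1.3119·64 + 0.2369·11 + 0.1474·100 = 114.6727
  x_2 = 0.1567·94 + 0.2045·64 + 1.0702·11 + 0.0771·100 = 47.2933
  x_3 = 0.1693·94 + 0.1881·64 + 0.2067·11 + 1.0519·100 = 135.4118
Δx_2 = L[2,2] · Δd_2 = 1.0702 · 13 = 13.9122

13.9122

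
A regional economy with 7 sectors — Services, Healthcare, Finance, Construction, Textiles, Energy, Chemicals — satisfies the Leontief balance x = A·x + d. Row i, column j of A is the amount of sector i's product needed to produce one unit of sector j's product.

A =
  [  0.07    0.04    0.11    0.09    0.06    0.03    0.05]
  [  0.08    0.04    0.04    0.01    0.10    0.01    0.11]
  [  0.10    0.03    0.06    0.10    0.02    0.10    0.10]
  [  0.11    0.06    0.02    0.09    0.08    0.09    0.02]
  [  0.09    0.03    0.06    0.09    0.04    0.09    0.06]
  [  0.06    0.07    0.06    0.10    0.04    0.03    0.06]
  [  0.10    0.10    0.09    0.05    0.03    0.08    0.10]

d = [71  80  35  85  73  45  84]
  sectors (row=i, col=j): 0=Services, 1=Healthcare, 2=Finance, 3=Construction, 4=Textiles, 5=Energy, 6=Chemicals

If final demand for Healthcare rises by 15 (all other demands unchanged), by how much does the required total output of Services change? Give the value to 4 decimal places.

Form M = I − A:
  [  0.93   -0.04   -0.11   -0.09   -0.06   -0.03   -0.05]
  [ -0.08    0.96   -0.04   -0.01   -0.10   -0.01   -0.11]
  [ -0.10   -0.03    0.94   -0.10   -0.02   -0.10   -0.10]
  [ -0.11   -0.06   -0.02    0.91   -0.08   -0.09   -0.02]
  [ -0.09   -0.03   -0.06   -0.09    0.96   -0.09   -0.06]
  [ -0.06   -0.07   -0.06   -0.10   -0.04    0.97   -0.06]
  [ -0.10   -0.10   -0.09   -0.05   -0.03   -0.08    0.90]
Leontief inverse L = M⁻¹:
  [  1.1460    0.0836    0.1635    0.1579    0.1039    0.0864    0.1082]
  [  0.1452    1.0803    0.0925    0.0653    0.1365    0.0575    0.1648]
  [  0.1835    0.0846    1.1230    0.1759    0.0701    0.1587    0.1645]
  [  0.1836    0.1045    0.0749    1.1587    0.1287    0.1401    0.0750]
  [  0.1647    0.0769    0.1155    0.1593    1.0853    0.1429    0.1168]
  [  0.1301    0.1120    0.1085    0.1592    0.0839    1.0793    0.1141]
  [  0.1891    0.1561    0.1584    0.1262    0.0845    0.1403    1.1761]
Total output x = L · d:
  x_0 = 1.1460·71 + 0.0836·80 + 0.1635·35 + 0.1579·85 + 0.1039·73 + 0.0864·45 + 0.1082·84 = 127.7601
  x_1 = 0.1452·71 + 1.0803·80 + 0.0925·35 + 0.0653·85 + 0.1365·73 + 0.0575·45 + 0.1648·84 = 131.9159
  x_2 = 0.1835·71 + 0.0846·80 + 1.1230·35 + 0.1759·85 + 0.0701·73 + 0.1587·45 + 0.1645·84 = 100.1349
  x_3 = 0.1836·71 + 0.1045·80 + 0.0749·35 + 1.1587·85 + 0.1287·73 + 0.1401·45 + 0.0750·84 = 144.4984
  x_4 = 0.1647·71 + 0.0769·80 + 0.1155·35 + 0.1593·85 + 1.0853·73 + 0.1429·45 + 0.1168·84 = 130.8938
  x_5 = 0.1301·71 + 0.1120·80 + 0.1085·35 + 0.1592·85 + 0.0839·73 + 1.0793·45 + 0.1141·84 = 99.7949
  x_6 = 0.1891·71 + 0.1561·80 + 0.1584·35 + 0.1262·85 + 0.0845·73 + 0.1403·45 + 1.1761·84 = 153.4612
Δx_0 = L[0,1] · Δd_1 = 0.0836 · 15 = 1.2533

1.2533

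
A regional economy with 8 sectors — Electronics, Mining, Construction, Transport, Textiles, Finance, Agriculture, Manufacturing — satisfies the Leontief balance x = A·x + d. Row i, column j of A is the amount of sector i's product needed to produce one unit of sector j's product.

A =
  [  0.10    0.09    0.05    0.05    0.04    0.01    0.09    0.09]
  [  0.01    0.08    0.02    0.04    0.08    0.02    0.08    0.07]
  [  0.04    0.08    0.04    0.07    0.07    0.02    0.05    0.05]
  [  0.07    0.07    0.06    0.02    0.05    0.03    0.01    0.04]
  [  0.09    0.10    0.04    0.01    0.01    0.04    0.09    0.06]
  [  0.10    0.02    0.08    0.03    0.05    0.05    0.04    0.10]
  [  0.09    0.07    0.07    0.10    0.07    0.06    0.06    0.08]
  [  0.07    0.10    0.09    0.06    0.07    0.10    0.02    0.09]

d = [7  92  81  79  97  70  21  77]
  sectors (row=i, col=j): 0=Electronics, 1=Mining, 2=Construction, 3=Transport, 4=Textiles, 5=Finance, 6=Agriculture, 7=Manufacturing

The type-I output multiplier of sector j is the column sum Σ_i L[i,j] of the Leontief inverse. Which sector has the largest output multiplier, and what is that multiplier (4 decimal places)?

Mining (2.1904)

Form M = I − A:
  [  0.90   -0.09   -0.05   -0.05   -0.04   -0.01   -0.09   -0.09]
  [ -0.01    0.92   -0.02   -0.04   -0.08   -0.02   -0.08   -0.07]
  [ -0.04   -0.08    0.96   -0.07   -0.07   -0.02   -0.05   -0.05]
  [ -0.07   -0.07   -0.06    0.98   -0.05   -0.03   -0.01   -0.04]
  [ -0.09   -0.10   -0.04   -0.01    0.99   -0.04   -0.09   -0.06]
  [ -0.10   -0.02   -0.08   -0.03   -0.05    0.95   -0.04   -0.10]
  [ -0.09   -0.07   -0.07   -0.10   -0.07   -0.06    0.94   -0.08]
  [ -0.07   -0.10   -0.09   -0.06   -0.07   -0.10   -0.02    0.91]
Leontief inverse L = M⁻¹:
  [  1.1689    0.1723    0.1055    0.1020    0.0985    0.0522    0.1484    0.1644]
  [  0.0621    1.1421    0.0624    0.0776    0.1236    0.0548    0.1241    0.1259]
  [  0.0930    0.1436    1.0822    0.1069    0.1141    0.0521    0.0952    0.1060]
  [  0.1140    0.1234    0.0944    1.0511    0.0869    0.0551    0.0502    0.0884]
  [  0.1485    0.1678    0.0873    0.0559    1.0613    0.0755    0.1412    0.1255]
  [  0.1662    0.0935    0.1328    0.0758    0.1009    1.0893    0.0913    0.1686]
  [  0.1698    0.1598    0.1333    0.1539    0.1332    0.1065    1.1232    0.1624]
  [  0.1469    0.1878    0.1525    0.1123    0.1338    0.1467    0.0834    1.1735]
Total output x = L · d:
  x_0 = 1.1689·7 + 0.1723·92 + 0.1055·81 + 0.1020·79 + 0.0985·97 + 0.0522·70 + 0.1484·21 + 0.1644·77 = 69.6340
  x_1 = 0.0621·7 + 1.1421·92 + 0.0624·81 + 0.0776·79 + 0.1236·97 + 0.0548·70 + 0.1241·21 + 0.1259·77 = 144.8204
  x_2 = 0.0930·7 + 0.1436·92 + 1.0822·81 + 0.1069·79 + 0.1141·97 + 0.0521·70 + 0.0952·21 + 0.1060·77 = 134.8503
  x_3 = 0.1140·7 + 0.1234·92 + 0.0944·81 + 1.0511·79 + 0.0869·97 + 0.0551·70 + 0.0502·21 + 0.0884·77 = 122.9758
  x_4 = 0.1485·7 + 0.1678·92 + 0.0873·81 + 0.0559·79 + 1.0613·97 + 0.0755·70 + 0.1412·21 + 0.1255·77 = 148.8305
  x_5 = 0.1662·7 + 0.0935·92 + 0.1328·81 + 0.0758·79 + 0.1009·97 + 1.0893·70 + 0.0913·21 + 0.1686·77 = 127.4519
  x_6 = 0.1698·7 + 0.1598·92 + 0.1333·81 + 0.1539·79 + 0.1332·97 + 0.1065·70 + 1.1232·21 + 0.1624·77 = 95.3162
  x_7 = 0.1469·7 + 0.1878·92 + 0.1525·81 + 0.1123·79 + 0.1338·97 + 0.1467·70 + 0.0834·21 + 1.1735·77 = 154.8804
Output multipliers (column sums of L):
  Electronics: 2.0695
  Mining: 2.1904
  Construction: 1.8504
  Transport: 1.7354
  Textiles: 1.8525
  Finance: 1.6322
  Agriculture: 1.8571
  Manufacturing: 2.1148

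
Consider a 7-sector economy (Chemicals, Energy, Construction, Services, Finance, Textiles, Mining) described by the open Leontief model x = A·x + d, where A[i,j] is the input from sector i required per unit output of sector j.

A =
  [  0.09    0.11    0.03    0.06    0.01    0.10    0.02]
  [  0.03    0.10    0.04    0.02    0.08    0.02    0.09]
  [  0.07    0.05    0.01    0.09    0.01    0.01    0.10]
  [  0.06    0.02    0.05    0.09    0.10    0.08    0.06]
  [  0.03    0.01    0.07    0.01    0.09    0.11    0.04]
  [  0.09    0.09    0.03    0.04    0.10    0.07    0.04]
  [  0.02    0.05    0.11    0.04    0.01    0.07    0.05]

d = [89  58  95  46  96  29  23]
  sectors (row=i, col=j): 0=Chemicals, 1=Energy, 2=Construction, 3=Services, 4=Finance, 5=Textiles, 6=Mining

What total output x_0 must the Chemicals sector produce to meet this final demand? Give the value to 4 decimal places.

131.0612

Form M = I − A:
  [  0.91   -0.11   -0.03   -0.06   -0.01   -0.10   -0.02]
  [ -0.03    0.90   -0.04   -0.02   -0.08   -0.02   -0.09]
  [ -0.07   -0.05    0.99   -0.09   -0.01   -0.01   -0.10]
  [ -0.06   -0.02   -0.05    0.91   -0.10   -0.08   -0.06]
  [ -0.03   -0.01   -0.07   -0.01    0.91   -0.11   -0.04]
  [ -0.09   -0.09   -0.03   -0.04   -0.10    0.93   -0.04]
  [ -0.02   -0.05   -0.11   -0.04   -0.01   -0.07    0.95]
Leontief inverse L = M⁻¹:
  [  1.1325    0.1623    0.0605    0.0938    0.0543    0.1449    0.0599]
  [  0.0585    1.1376    0.0740    0.0456    0.1143    0.0586    0.1269]
  [  0.0998    0.0853    1.0415    0.1198    0.0400    0.0487    0.1311]
  [  0.1037    0.0634    0.0884    1.1279    0.1476    0.1355    0.1007]
  [  0.0651    0.0458    0.0979    0.0372    1.1262    0.1509    0.0721]
  [  0.1322    0.1399    0.0668    0.0729    0.1468    1.1230    0.0811]
  [  0.0533    0.0866    0.1354    0.0715    0.0407    0.1018    1.0867]
Total output x = L · d:
  x_0 = 1.1325·89 + 0.1623·58 + 0.0605·95 + 0.0938·46 + 0.0543·96 + 0.1449·29 + 0.0599·23 = 131.0612
  x_1 = 0.0585·89 + 1.1376·58 + 0.0740·95 + 0.0456·46 + 0.1143·96 + 0.0586·29 + 0.1269·23 = 95.9081
  x_2 = 0.0998·89 + 0.0853·58 + 1.0415·95 + 0.1198·46 + 0.0400·96 + 0.0487·29 + 0.1311·23 = 126.5549
  x_3 = 0.1037·89 + 0.0634·58 + 0.0884·95 + 1.1279·46 + 0.1476·96 + 0.1355·29 + 0.1007·23 = 93.6111
  x_4 = 0.0651·89 + 0.0458·58 + 0.0979·95 + 0.0372·46 + 1.1262·96 + 0.1509·29 + 0.0721·23 = 133.6140
  x_5 = 0.1322·89 + 0.1399·58 + 0.0668·95 + 0.0729·46 + 0.1468·96 + 1.1230·29 + 0.0811·23 = 78.1083
  x_6 = 0.0533·89 + 0.0866·58 + 0.1354·95 + 0.0715·46 + 0.0407·96 + 0.1018·29 + 1.0867·23 = 57.7746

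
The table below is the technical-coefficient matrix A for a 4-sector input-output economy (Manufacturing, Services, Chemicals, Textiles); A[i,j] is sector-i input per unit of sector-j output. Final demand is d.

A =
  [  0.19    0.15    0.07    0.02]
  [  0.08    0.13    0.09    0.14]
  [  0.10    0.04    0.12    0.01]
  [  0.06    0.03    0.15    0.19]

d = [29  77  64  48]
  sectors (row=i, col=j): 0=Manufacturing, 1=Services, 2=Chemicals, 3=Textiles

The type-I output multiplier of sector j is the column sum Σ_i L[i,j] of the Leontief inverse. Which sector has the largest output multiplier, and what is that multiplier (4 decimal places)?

Manufacturing (1.7169)

Form M = I − A:
  [  0.81   -0.15   -0.07   -0.02]
  [ -0.08    0.87   -0.09   -0.14]
  [ -0.10   -0.04    0.88   -0.01]
  [ -0.06   -0.03   -0.15    0.81]
Leontief inverse L = M⁻¹:
  [  1.2796    0.2295    0.1377    0.0730]
  [  0.1543    1.1912    0.1702    0.2118]
  [  0.1539    0.0811    1.1624    0.0322]
  [  0.1290    0.0761    0.2318    1.2538]
Total output x = L · d:
  x_0 = 1.2796·29 + 0.2295·77 + 0.1377·64 + 0.0730·48 = 67.0933
  x_1 = 0.1543·29 + 1.1912·77 + 0.1702·64 + 0.2118·48 = 117.2548
  x_2 = 0.1539·29 + 0.0811·77 + 1.1624·64 + 0.0322·48 = 86.6428
  x_3 = 0.1290·29 + 0.0761·77 + 0.2318·64 + 1.2538·48 = 84.6169
Output multipliers (column sums of L):
  Manufacturing: 1.7169
  Services: 1.5779
  Chemicals: 1.7020
  Textiles: 1.5707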